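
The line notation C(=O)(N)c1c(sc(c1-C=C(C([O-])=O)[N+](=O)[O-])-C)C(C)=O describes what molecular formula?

C11H9N2O6S-

Heavy atoms from the SMILES: 11 C, 2 N, 6 O, 1 S.
Implicit hydrogens by atom environment:
  4 × C (aromatic): no H
  4 × C: no H
  4 × O: no H
  2 × C: 3 H each → 6
  2 × O (charge -1): no H
  1 × C: 1 H
  1 × N: 2 H
  1 × N (charge +1): no H
  1 × S (aromatic): no H
  Total hydrogens = 9.
Net charge -1.
Molecular formula: C11H9N2O6S-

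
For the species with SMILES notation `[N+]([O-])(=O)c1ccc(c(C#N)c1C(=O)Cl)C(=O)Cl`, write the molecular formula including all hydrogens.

C9H2Cl2N2O4

Heavy atoms from the SMILES: 9 C, 2 Cl, 2 N, 4 O.
Implicit hydrogens by atom environment:
  4 × C (aromatic): no H
  3 × C: no H
  3 × O: no H
  2 × C (aromatic): 1 H each → 2
  2 × Cl: no H
  1 × N (charge +1): no H
  1 × N: no H
  1 × O (charge -1): no H
  Total hydrogens = 2.
Molecular formula: C9H2Cl2N2O4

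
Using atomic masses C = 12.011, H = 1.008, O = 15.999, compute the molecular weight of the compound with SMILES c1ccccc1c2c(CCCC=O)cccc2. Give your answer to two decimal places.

Molecular formula: C16H16O.
M = 16×12.011 + 16×1.008 + 1×15.999 = 224.30 g/mol.

224.30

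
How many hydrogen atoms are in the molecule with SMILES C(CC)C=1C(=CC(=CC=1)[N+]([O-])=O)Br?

10

Hydrogens are implicit in SMILES; fill each atom to its normal valence:
  3 × C (aromatic): 1 H each → 3
  3 × C (aromatic): no H
  2 × C: 2 H each → 4
  1 × Br: no H
  1 × C: 3 H
  1 × N (charge +1): no H
  1 × O: no H
  1 × O (charge -1): no H
  Total hydrogens = 10.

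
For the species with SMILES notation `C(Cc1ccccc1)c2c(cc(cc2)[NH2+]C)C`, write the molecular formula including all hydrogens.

C16H20N+

Heavy atoms from the SMILES: 16 C, 1 N.
Implicit hydrogens by atom environment:
  8 × C (aromatic): 1 H each → 8
  4 × C (aromatic): no H
  2 × C: 3 H each → 6
  2 × C: 2 H each → 4
  1 × N (charge +1): 2 H
  Total hydrogens = 20.
Net charge +1.
Molecular formula: C16H20N+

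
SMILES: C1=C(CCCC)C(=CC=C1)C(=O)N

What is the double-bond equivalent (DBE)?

Molecular formula from the SMILES: C11H15NO.
DoU = (2C + 2 + N − H − X)/2 = (2·11 + 2 + 1 − 15 − 0)/2 = 10/2 = 5.
(Structurally: 1 ring(s) + 4 π bond(s) = 5.)

5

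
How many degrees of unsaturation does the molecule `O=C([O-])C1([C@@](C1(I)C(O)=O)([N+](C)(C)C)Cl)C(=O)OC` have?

Molecular formula from the SMILES: C10H13ClINO6.
DoU = (2C + 2 + N − H − X)/2 = (2·10 + 2 + 1 − 13 − 2)/2 = 8/2 = 4.
(Structurally: 1 ring(s) + 3 π bond(s) = 4.)

4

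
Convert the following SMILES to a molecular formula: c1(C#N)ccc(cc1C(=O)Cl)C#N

Heavy atoms from the SMILES: 9 C, 1 Cl, 2 N, 1 O.
Implicit hydrogens by atom environment:
  3 × C (aromatic): 1 H each → 3
  3 × C (aromatic): no H
  3 × C: no H
  2 × N: no H
  1 × Cl: no H
  1 × O: no H
  Total hydrogens = 3.
Molecular formula: C9H3ClN2O

C9H3ClN2O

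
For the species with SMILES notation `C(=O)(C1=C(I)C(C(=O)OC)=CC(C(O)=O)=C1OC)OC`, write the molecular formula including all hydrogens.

Heavy atoms from the SMILES: 12 C, 1 I, 7 O.
Implicit hydrogens by atom environment:
  6 × O: no H
  5 × C (aromatic): no H
  3 × C: 3 H each → 9
  3 × C: no H
  1 × C (aromatic): 1 H
  1 × I: no H
  1 × O: 1 H
  Total hydrogens = 11.
Molecular formula: C12H11IO7

C12H11IO7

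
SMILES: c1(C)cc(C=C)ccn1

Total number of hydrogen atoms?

9

Hydrogens are implicit in SMILES; fill each atom to its normal valence:
  3 × C (aromatic): 1 H each → 3
  2 × C (aromatic): no H
  1 × C: 3 H
  1 × C: 2 H
  1 × C: 1 H
  1 × N (aromatic): no H
  Total hydrogens = 9.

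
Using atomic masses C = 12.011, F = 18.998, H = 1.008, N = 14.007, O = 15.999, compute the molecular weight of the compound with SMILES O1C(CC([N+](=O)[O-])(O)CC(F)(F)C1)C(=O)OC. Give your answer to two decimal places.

255.17

Molecular formula: C8H11F2NO6.
M = 8×12.011 + 2×18.998 + 11×1.008 + 1×14.007 + 6×15.999 = 255.17 g/mol.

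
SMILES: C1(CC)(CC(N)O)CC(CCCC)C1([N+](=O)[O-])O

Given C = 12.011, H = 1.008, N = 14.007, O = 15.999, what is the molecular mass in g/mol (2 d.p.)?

Molecular formula: C12H24N2O4.
M = 12×12.011 + 24×1.008 + 2×14.007 + 4×15.999 = 260.33 g/mol.

260.33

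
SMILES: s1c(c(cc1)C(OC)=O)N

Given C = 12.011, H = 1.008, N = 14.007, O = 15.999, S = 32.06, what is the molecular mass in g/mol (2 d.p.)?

157.19

Molecular formula: C6H7NO2S.
M = 6×12.011 + 7×1.008 + 1×14.007 + 2×15.999 + 1×32.06 = 157.19 g/mol.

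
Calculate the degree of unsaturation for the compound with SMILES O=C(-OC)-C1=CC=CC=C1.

Molecular formula from the SMILES: C8H8O2.
DoU = (2C + 2 + N − H − X)/2 = (2·8 + 2 + 0 − 8 − 0)/2 = 10/2 = 5.
(Structurally: 1 ring(s) + 4 π bond(s) = 5.)

5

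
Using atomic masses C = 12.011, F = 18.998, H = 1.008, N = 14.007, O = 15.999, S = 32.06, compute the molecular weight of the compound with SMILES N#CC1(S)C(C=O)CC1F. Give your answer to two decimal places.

159.18

Molecular formula: C6H6FNOS.
M = 6×12.011 + 1×18.998 + 6×1.008 + 1×14.007 + 1×15.999 + 1×32.06 = 159.18 g/mol.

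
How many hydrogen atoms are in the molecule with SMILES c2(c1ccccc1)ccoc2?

Hydrogens are implicit in SMILES; fill each atom to its normal valence:
  8 × C (aromatic): 1 H each → 8
  2 × C (aromatic): no H
  1 × O (aromatic): no H
  Total hydrogens = 8.

8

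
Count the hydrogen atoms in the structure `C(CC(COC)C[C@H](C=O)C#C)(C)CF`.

Hydrogens are implicit in SMILES; fill each atom to its normal valence:
  5 × C: 1 H each → 5
  4 × C: 2 H each → 8
  2 × C: 3 H each → 6
  2 × O: no H
  1 × C: no H
  1 × F: no H
  Total hydrogens = 19.

19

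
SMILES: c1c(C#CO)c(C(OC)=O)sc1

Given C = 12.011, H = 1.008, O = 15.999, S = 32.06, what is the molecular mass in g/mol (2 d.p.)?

182.19

Molecular formula: C8H6O3S.
M = 8×12.011 + 6×1.008 + 3×15.999 + 1×32.06 = 182.19 g/mol.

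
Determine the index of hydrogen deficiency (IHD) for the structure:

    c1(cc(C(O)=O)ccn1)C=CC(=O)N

7

Molecular formula from the SMILES: C9H8N2O3.
DoU = (2C + 2 + N − H − X)/2 = (2·9 + 2 + 2 − 8 − 0)/2 = 14/2 = 7.
(Structurally: 1 ring(s) + 6 π bond(s) = 7.)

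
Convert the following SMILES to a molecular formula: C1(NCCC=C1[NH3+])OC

C6H13N2O+

Heavy atoms from the SMILES: 6 C, 2 N, 1 O.
Implicit hydrogens by atom environment:
  2 × C: 2 H each → 4
  2 × C: 1 H each → 2
  1 × C: 3 H
  1 × C: no H
  1 × N (charge +1): 3 H
  1 × N: 1 H
  1 × O: no H
  Total hydrogens = 13.
Net charge +1.
Molecular formula: C6H13N2O+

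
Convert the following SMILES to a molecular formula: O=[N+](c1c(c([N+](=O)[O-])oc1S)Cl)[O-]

C4HClN2O5S

Heavy atoms from the SMILES: 4 C, 1 Cl, 2 N, 5 O, 1 S.
Implicit hydrogens by atom environment:
  4 × C (aromatic): no H
  2 × N (charge +1): no H
  2 × O: no H
  2 × O (charge -1): no H
  1 × Cl: no H
  1 × O (aromatic): no H
  1 × S: 1 H
  Total hydrogens = 1.
Molecular formula: C4HClN2O5S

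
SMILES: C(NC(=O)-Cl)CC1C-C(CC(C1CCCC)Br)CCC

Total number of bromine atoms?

The symbol for bromine appears 1 time in the SMILES.

1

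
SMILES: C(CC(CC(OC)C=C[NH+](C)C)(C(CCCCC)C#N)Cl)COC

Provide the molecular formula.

C19H36ClN2O2+

Heavy atoms from the SMILES: 19 C, 1 Cl, 2 N, 2 O.
Implicit hydrogens by atom environment:
  8 × C: 2 H each → 16
  5 × C: 3 H each → 15
  4 × C: 1 H each → 4
  2 × C: no H
  2 × O: no H
  1 × Cl: no H
  1 × N (charge +1): 1 H
  1 × N: no H
  Total hydrogens = 36.
Net charge +1.
Molecular formula: C19H36ClN2O2+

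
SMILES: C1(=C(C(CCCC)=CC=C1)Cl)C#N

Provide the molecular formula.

Heavy atoms from the SMILES: 11 C, 1 Cl, 1 N.
Implicit hydrogens by atom environment:
  3 × C: 2 H each → 6
  3 × C (aromatic): 1 H each → 3
  3 × C (aromatic): no H
  1 × C: 3 H
  1 × C: no H
  1 × Cl: no H
  1 × N: no H
  Total hydrogens = 12.
Molecular formula: C11H12ClN

C11H12ClN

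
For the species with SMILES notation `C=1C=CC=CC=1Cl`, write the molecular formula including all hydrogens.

C6H5Cl

Heavy atoms from the SMILES: 6 C, 1 Cl.
Implicit hydrogens by atom environment:
  5 × C (aromatic): 1 H each → 5
  1 × C (aromatic): no H
  1 × Cl: no H
  Total hydrogens = 5.
Molecular formula: C6H5Cl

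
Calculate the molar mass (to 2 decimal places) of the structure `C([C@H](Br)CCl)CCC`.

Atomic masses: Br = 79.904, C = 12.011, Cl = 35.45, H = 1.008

199.52

Molecular formula: C6H12BrCl.
M = 1×79.904 + 6×12.011 + 1×35.45 + 12×1.008 = 199.52 g/mol.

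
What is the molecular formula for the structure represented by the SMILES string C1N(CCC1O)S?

C4H9NOS

Heavy atoms from the SMILES: 4 C, 1 N, 1 O, 1 S.
Implicit hydrogens by atom environment:
  3 × C: 2 H each → 6
  1 × C: 1 H
  1 × N: no H
  1 × O: 1 H
  1 × S: 1 H
  Total hydrogens = 9.
Molecular formula: C4H9NOS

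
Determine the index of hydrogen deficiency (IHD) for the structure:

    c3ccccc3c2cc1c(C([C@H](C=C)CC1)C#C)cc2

Molecular formula from the SMILES: C20H18.
DoU = (2C + 2 + N − H − X)/2 = (2·20 + 2 + 0 − 18 − 0)/2 = 24/2 = 12.
(Structurally: 3 ring(s) + 9 π bond(s) = 12.)

12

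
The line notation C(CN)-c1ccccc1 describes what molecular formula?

C8H11N

Heavy atoms from the SMILES: 8 C, 1 N.
Implicit hydrogens by atom environment:
  5 × C (aromatic): 1 H each → 5
  2 × C: 2 H each → 4
  1 × C (aromatic): no H
  1 × N: 2 H
  Total hydrogens = 11.
Molecular formula: C8H11N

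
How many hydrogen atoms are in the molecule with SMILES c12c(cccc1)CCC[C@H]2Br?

11

Hydrogens are implicit in SMILES; fill each atom to its normal valence:
  4 × C (aromatic): 1 H each → 4
  3 × C: 2 H each → 6
  2 × C (aromatic): no H
  1 × Br: no H
  1 × C: 1 H
  Total hydrogens = 11.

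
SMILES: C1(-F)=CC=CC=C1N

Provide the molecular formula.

Heavy atoms from the SMILES: 6 C, 1 F, 1 N.
Implicit hydrogens by atom environment:
  4 × C (aromatic): 1 H each → 4
  2 × C (aromatic): no H
  1 × F: no H
  1 × N: 2 H
  Total hydrogens = 6.
Molecular formula: C6H6FN

C6H6FN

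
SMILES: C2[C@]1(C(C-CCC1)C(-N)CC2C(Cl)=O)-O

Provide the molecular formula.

C11H18ClNO2

Heavy atoms from the SMILES: 11 C, 1 Cl, 1 N, 2 O.
Implicit hydrogens by atom environment:
  6 × C: 2 H each → 12
  3 × C: 1 H each → 3
  2 × C: no H
  1 × Cl: no H
  1 × N: 2 H
  1 × O: 1 H
  1 × O: no H
  Total hydrogens = 18.
Molecular formula: C11H18ClNO2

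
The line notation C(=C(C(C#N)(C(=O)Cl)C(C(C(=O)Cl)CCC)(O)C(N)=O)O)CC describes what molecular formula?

Heavy atoms from the SMILES: 14 C, 2 Cl, 2 N, 5 O.
Implicit hydrogens by atom environment:
  7 × C: no H
  3 × C: 2 H each → 6
  3 × O: no H
  2 × C: 3 H each → 6
  2 × C: 1 H each → 2
  2 × Cl: no H
  2 × O: 1 H each → 2
  1 × N: 2 H
  1 × N: no H
  Total hydrogens = 18.
Molecular formula: C14H18Cl2N2O5

C14H18Cl2N2O5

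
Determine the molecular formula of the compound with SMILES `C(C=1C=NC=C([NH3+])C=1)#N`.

C6H6N3+

Heavy atoms from the SMILES: 6 C, 3 N.
Implicit hydrogens by atom environment:
  3 × C (aromatic): 1 H each → 3
  2 × C (aromatic): no H
  1 × C: no H
  1 × N (charge +1): 3 H
  1 × N (aromatic): no H
  1 × N: no H
  Total hydrogens = 6.
Net charge +1.
Molecular formula: C6H6N3+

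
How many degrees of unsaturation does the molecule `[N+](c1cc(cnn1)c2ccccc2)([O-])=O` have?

9

Molecular formula from the SMILES: C10H7N3O2.
DoU = (2C + 2 + N − H − X)/2 = (2·10 + 2 + 3 − 7 − 0)/2 = 18/2 = 9.
(Structurally: 2 ring(s) + 7 π bond(s) = 9.)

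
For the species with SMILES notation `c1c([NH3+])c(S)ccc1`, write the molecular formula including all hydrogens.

C6H8NS+

Heavy atoms from the SMILES: 6 C, 1 N, 1 S.
Implicit hydrogens by atom environment:
  4 × C (aromatic): 1 H each → 4
  2 × C (aromatic): no H
  1 × N (charge +1): 3 H
  1 × S: 1 H
  Total hydrogens = 8.
Net charge +1.
Molecular formula: C6H8NS+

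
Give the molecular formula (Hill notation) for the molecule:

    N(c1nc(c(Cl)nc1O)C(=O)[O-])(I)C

C6H4ClIN3O3-

Heavy atoms from the SMILES: 6 C, 1 Cl, 1 I, 3 N, 3 O.
Implicit hydrogens by atom environment:
  4 × C (aromatic): no H
  2 × N (aromatic): no H
  1 × C: 3 H
  1 × C: no H
  1 × Cl: no H
  1 × I: no H
  1 × N: no H
  1 × O: 1 H
  1 × O: no H
  1 × O (charge -1): no H
  Total hydrogens = 4.
Net charge -1.
Molecular formula: C6H4ClIN3O3-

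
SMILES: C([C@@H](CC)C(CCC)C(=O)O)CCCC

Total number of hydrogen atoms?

26

Hydrogens are implicit in SMILES; fill each atom to its normal valence:
  7 × C: 2 H each → 14
  3 × C: 3 H each → 9
  2 × C: 1 H each → 2
  1 × C: no H
  1 × O: 1 H
  1 × O: no H
  Total hydrogens = 26.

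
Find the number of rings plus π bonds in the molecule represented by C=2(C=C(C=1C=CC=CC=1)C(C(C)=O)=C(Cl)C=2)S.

9

Molecular formula from the SMILES: C14H11ClOS.
DoU = (2C + 2 + N − H − X)/2 = (2·14 + 2 + 0 − 11 − 1)/2 = 18/2 = 9.
(Structurally: 2 ring(s) + 7 π bond(s) = 9.)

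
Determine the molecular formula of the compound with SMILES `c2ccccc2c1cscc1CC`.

C12H12S

Heavy atoms from the SMILES: 12 C, 1 S.
Implicit hydrogens by atom environment:
  7 × C (aromatic): 1 H each → 7
  3 × C (aromatic): no H
  1 × C: 3 H
  1 × C: 2 H
  1 × S (aromatic): no H
  Total hydrogens = 12.
Molecular formula: C12H12S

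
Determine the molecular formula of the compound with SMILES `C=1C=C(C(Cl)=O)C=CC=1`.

Heavy atoms from the SMILES: 7 C, 1 Cl, 1 O.
Implicit hydrogens by atom environment:
  5 × C (aromatic): 1 H each → 5
  1 × C (aromatic): no H
  1 × C: no H
  1 × Cl: no H
  1 × O: no H
  Total hydrogens = 5.
Molecular formula: C7H5ClO

C7H5ClO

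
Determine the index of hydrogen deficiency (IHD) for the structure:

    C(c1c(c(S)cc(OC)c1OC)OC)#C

Molecular formula from the SMILES: C11H12O3S.
DoU = (2C + 2 + N − H − X)/2 = (2·11 + 2 + 0 − 12 − 0)/2 = 12/2 = 6.
(Structurally: 1 ring(s) + 5 π bond(s) = 6.)

6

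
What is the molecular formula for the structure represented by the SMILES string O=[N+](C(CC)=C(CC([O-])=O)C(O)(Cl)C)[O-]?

Heavy atoms from the SMILES: 8 C, 1 Cl, 1 N, 5 O.
Implicit hydrogens by atom environment:
  4 × C: no H
  2 × C: 3 H each → 6
  2 × C: 2 H each → 4
  2 × O: no H
  2 × O (charge -1): no H
  1 × Cl: no H
  1 × N (charge +1): no H
  1 × O: 1 H
  Total hydrogens = 11.
Net charge -1.
Molecular formula: C8H11ClNO5-

C8H11ClNO5-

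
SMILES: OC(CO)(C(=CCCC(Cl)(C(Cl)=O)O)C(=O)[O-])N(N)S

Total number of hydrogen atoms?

Hydrogens are implicit in SMILES; fill each atom to its normal valence:
  5 × C: no H
  3 × C: 2 H each → 6
  3 × O: 1 H each → 3
  2 × Cl: no H
  2 × O: no H
  1 × C: 1 H
  1 × N: 2 H
  1 × N: no H
  1 × O (charge -1): no H
  1 × S: 1 H
  Total hydrogens = 13.

13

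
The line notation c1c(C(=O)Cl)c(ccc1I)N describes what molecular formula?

Heavy atoms from the SMILES: 7 C, 1 Cl, 1 I, 1 N, 1 O.
Implicit hydrogens by atom environment:
  3 × C (aromatic): 1 H each → 3
  3 × C (aromatic): no H
  1 × C: no H
  1 × Cl: no H
  1 × I: no H
  1 × N: 2 H
  1 × O: no H
  Total hydrogens = 5.
Molecular formula: C7H5ClINO

C7H5ClINO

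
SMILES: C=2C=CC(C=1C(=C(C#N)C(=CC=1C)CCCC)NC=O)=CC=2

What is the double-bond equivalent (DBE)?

Molecular formula from the SMILES: C19H20N2O.
DoU = (2C + 2 + N − H − X)/2 = (2·19 + 2 + 2 − 20 − 0)/2 = 22/2 = 11.
(Structurally: 2 ring(s) + 9 π bond(s) = 11.)

11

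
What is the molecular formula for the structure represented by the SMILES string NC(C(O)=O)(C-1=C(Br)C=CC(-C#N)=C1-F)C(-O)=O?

Heavy atoms from the SMILES: 1 Br, 10 C, 1 F, 2 N, 4 O.
Implicit hydrogens by atom environment:
  4 × C (aromatic): no H
  4 × C: no H
  2 × C (aromatic): 1 H each → 2
  2 × O: 1 H each → 2
  2 × O: no H
  1 × Br: no H
  1 × F: no H
  1 × N: 2 H
  1 × N: no H
  Total hydrogens = 6.
Molecular formula: C10H6BrFN2O4

C10H6BrFN2O4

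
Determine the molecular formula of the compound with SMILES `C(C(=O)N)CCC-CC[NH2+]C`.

Heavy atoms from the SMILES: 8 C, 2 N, 1 O.
Implicit hydrogens by atom environment:
  6 × C: 2 H each → 12
  1 × C: 3 H
  1 × C: no H
  1 × N (charge +1): 2 H
  1 × N: 2 H
  1 × O: no H
  Total hydrogens = 19.
Net charge +1.
Molecular formula: C8H19N2O+

C8H19N2O+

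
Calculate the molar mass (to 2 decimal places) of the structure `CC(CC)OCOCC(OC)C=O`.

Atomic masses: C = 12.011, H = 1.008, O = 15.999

Molecular formula: C9H18O4.
M = 9×12.011 + 18×1.008 + 4×15.999 = 190.24 g/mol.

190.24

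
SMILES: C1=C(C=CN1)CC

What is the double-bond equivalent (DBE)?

Molecular formula from the SMILES: C6H9N.
DoU = (2C + 2 + N − H − X)/2 = (2·6 + 2 + 1 − 9 − 0)/2 = 6/2 = 3.
(Structurally: 1 ring(s) + 2 π bond(s) = 3.)

3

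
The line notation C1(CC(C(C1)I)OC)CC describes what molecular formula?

C8H15IO

Heavy atoms from the SMILES: 8 C, 1 I, 1 O.
Implicit hydrogens by atom environment:
  3 × C: 2 H each → 6
  3 × C: 1 H each → 3
  2 × C: 3 H each → 6
  1 × I: no H
  1 × O: no H
  Total hydrogens = 15.
Molecular formula: C8H15IO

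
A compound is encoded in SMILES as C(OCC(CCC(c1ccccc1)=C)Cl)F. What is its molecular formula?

Heavy atoms from the SMILES: 13 C, 1 Cl, 1 F, 1 O.
Implicit hydrogens by atom environment:
  5 × C: 2 H each → 10
  5 × C (aromatic): 1 H each → 5
  1 × C: 1 H
  1 × C: no H
  1 × C (aromatic): no H
  1 × Cl: no H
  1 × F: no H
  1 × O: no H
  Total hydrogens = 16.
Molecular formula: C13H16ClFO

C13H16ClFO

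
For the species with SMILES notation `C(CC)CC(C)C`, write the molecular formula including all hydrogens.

C7H16

Heavy atoms from the SMILES: 7 C.
Implicit hydrogens by atom environment:
  3 × C: 3 H each → 9
  3 × C: 2 H each → 6
  1 × C: 1 H
  Total hydrogens = 16.
Molecular formula: C7H16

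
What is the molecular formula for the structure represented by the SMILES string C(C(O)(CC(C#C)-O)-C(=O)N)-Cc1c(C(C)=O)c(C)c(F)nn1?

C15H18FN3O4

Heavy atoms from the SMILES: 15 C, 1 F, 3 N, 4 O.
Implicit hydrogens by atom environment:
  4 × C (aromatic): no H
  4 × C: no H
  3 × C: 2 H each → 6
  2 × C: 3 H each → 6
  2 × C: 1 H each → 2
  2 × N (aromatic): no H
  2 × O: 1 H each → 2
  2 × O: no H
  1 × F: no H
  1 × N: 2 H
  Total hydrogens = 18.
Molecular formula: C15H18FN3O4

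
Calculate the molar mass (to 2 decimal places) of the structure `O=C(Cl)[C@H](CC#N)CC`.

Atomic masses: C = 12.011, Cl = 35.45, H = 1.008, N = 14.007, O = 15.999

145.59

Molecular formula: C6H8ClNO.
M = 6×12.011 + 1×35.45 + 8×1.008 + 1×14.007 + 1×15.999 = 145.59 g/mol.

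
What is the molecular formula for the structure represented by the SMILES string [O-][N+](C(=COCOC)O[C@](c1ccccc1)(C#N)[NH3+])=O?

Heavy atoms from the SMILES: 12 C, 3 N, 5 O.
Implicit hydrogens by atom environment:
  5 × C (aromatic): 1 H each → 5
  4 × O: no H
  3 × C: no H
  1 × C: 3 H
  1 × C: 2 H
  1 × C: 1 H
  1 × C (aromatic): no H
  1 × N (charge +1): 3 H
  1 × N: no H
  1 × N (charge +1): no H
  1 × O (charge -1): no H
  Total hydrogens = 14.
Net charge +1.
Molecular formula: C12H14N3O5+

C12H14N3O5+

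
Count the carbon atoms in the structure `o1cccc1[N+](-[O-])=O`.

The symbol for carbon appears 4 times in the SMILES. Lowercase c denotes aromatic carbon and counts toward C.

4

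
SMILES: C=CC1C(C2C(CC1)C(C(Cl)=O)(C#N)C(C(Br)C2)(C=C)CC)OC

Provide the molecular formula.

Heavy atoms from the SMILES: 1 Br, 19 C, 1 Cl, 1 N, 2 O.
Implicit hydrogens by atom environment:
  7 × C: 1 H each → 7
  6 × C: 2 H each → 12
  4 × C: no H
  2 × C: 3 H each → 6
  2 × O: no H
  1 × Br: no H
  1 × Cl: no H
  1 × N: no H
  Total hydrogens = 25.
Molecular formula: C19H25BrClNO2

C19H25BrClNO2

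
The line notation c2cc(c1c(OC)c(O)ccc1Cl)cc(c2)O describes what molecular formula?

Heavy atoms from the SMILES: 13 C, 1 Cl, 3 O.
Implicit hydrogens by atom environment:
  6 × C (aromatic): 1 H each → 6
  6 × C (aromatic): no H
  2 × O: 1 H each → 2
  1 × C: 3 H
  1 × Cl: no H
  1 × O: no H
  Total hydrogens = 11.
Molecular formula: C13H11ClO3

C13H11ClO3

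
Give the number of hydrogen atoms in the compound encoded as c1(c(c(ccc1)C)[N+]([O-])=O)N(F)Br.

Hydrogens are implicit in SMILES; fill each atom to its normal valence:
  3 × C (aromatic): 1 H each → 3
  3 × C (aromatic): no H
  1 × Br: no H
  1 × C: 3 H
  1 × F: no H
  1 × N: no H
  1 × N (charge +1): no H
  1 × O: no H
  1 × O (charge -1): no H
  Total hydrogens = 6.

6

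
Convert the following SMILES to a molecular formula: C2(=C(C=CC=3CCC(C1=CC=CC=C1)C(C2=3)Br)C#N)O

Heavy atoms from the SMILES: 1 Br, 17 C, 1 N, 1 O.
Implicit hydrogens by atom environment:
  7 × C (aromatic): 1 H each → 7
  5 × C (aromatic): no H
  2 × C: 2 H each → 4
  2 × C: 1 H each → 2
  1 × Br: no H
  1 × C: no H
  1 × N: no H
  1 × O: 1 H
  Total hydrogens = 14.
Molecular formula: C17H14BrNO

C17H14BrNO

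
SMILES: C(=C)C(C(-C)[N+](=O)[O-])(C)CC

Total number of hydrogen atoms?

15

Hydrogens are implicit in SMILES; fill each atom to its normal valence:
  3 × C: 3 H each → 9
  2 × C: 2 H each → 4
  2 × C: 1 H each → 2
  1 × C: no H
  1 × N (charge +1): no H
  1 × O: no H
  1 × O (charge -1): no H
  Total hydrogens = 15.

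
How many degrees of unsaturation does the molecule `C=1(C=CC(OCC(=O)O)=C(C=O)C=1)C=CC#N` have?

Molecular formula from the SMILES: C12H9NO4.
DoU = (2C + 2 + N − H − X)/2 = (2·12 + 2 + 1 − 9 − 0)/2 = 18/2 = 9.
(Structurally: 1 ring(s) + 8 π bond(s) = 9.)

9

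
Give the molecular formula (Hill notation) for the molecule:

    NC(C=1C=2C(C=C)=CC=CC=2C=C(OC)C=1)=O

Heavy atoms from the SMILES: 14 C, 1 N, 2 O.
Implicit hydrogens by atom environment:
  5 × C (aromatic): 1 H each → 5
  5 × C (aromatic): no H
  2 × O: no H
  1 × C: 3 H
  1 × C: 2 H
  1 × C: 1 H
  1 × C: no H
  1 × N: 2 H
  Total hydrogens = 13.
Molecular formula: C14H13NO2

C14H13NO2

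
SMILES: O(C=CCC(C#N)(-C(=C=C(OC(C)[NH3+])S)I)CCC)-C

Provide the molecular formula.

Heavy atoms from the SMILES: 14 C, 1 I, 2 N, 2 O, 1 S.
Implicit hydrogens by atom environment:
  5 × C: no H
  3 × C: 3 H each → 9
  3 × C: 2 H each → 6
  3 × C: 1 H each → 3
  2 × O: no H
  1 × I: no H
  1 × N (charge +1): 3 H
  1 × N: no H
  1 × S: 1 H
  Total hydrogens = 22.
Net charge +1.
Molecular formula: C14H22IN2O2S+

C14H22IN2O2S+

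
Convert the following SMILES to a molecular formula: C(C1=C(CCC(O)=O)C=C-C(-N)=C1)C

Heavy atoms from the SMILES: 11 C, 1 N, 2 O.
Implicit hydrogens by atom environment:
  3 × C: 2 H each → 6
  3 × C (aromatic): 1 H each → 3
  3 × C (aromatic): no H
  1 × C: 3 H
  1 × C: no H
  1 × N: 2 H
  1 × O: 1 H
  1 × O: no H
  Total hydrogens = 15.
Molecular formula: C11H15NO2

C11H15NO2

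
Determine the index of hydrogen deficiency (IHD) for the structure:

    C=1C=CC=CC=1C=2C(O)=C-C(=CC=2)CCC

Molecular formula from the SMILES: C15H16O.
DoU = (2C + 2 + N − H − X)/2 = (2·15 + 2 + 0 − 16 − 0)/2 = 16/2 = 8.
(Structurally: 2 ring(s) + 6 π bond(s) = 8.)

8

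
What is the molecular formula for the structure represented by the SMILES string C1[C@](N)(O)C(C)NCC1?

Heavy atoms from the SMILES: 6 C, 2 N, 1 O.
Implicit hydrogens by atom environment:
  3 × C: 2 H each → 6
  1 × C: 3 H
  1 × C: 1 H
  1 × C: no H
  1 × N: 2 H
  1 × N: 1 H
  1 × O: 1 H
  Total hydrogens = 14.
Molecular formula: C6H14N2O

C6H14N2O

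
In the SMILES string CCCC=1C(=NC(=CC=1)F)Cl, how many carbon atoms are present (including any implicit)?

8

The symbol for carbon appears 8 times in the SMILES. (Cl is a single chlorine, not C + l.)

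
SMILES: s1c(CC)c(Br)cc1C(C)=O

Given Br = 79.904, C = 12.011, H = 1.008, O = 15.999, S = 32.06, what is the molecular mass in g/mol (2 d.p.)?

233.12

Molecular formula: C8H9BrOS.
M = 1×79.904 + 8×12.011 + 9×1.008 + 1×15.999 + 1×32.06 = 233.12 g/mol.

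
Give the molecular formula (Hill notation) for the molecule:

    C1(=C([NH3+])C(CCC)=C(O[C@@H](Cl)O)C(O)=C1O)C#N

Heavy atoms from the SMILES: 11 C, 1 Cl, 2 N, 4 O.
Implicit hydrogens by atom environment:
  6 × C (aromatic): no H
  3 × O: 1 H each → 3
  2 × C: 2 H each → 4
  1 × C: 3 H
  1 × C: 1 H
  1 × C: no H
  1 × Cl: no H
  1 × N (charge +1): 3 H
  1 × N: no H
  1 × O: no H
  Total hydrogens = 14.
Net charge +1.
Molecular formula: C11H14ClN2O4+

C11H14ClN2O4+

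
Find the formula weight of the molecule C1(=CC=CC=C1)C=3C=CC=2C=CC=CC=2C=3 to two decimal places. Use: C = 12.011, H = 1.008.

Molecular formula: C16H12.
M = 16×12.011 + 12×1.008 = 204.27 g/mol.

204.27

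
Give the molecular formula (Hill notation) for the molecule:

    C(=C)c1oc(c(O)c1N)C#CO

C8H7NO3

Heavy atoms from the SMILES: 8 C, 1 N, 3 O.
Implicit hydrogens by atom environment:
  4 × C (aromatic): no H
  2 × C: no H
  2 × O: 1 H each → 2
  1 × C: 2 H
  1 × C: 1 H
  1 × N: 2 H
  1 × O (aromatic): no H
  Total hydrogens = 7.
Molecular formula: C8H7NO3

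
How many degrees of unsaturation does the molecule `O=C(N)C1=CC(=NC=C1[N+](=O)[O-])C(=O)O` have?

Molecular formula from the SMILES: C7H5N3O5.
DoU = (2C + 2 + N − H − X)/2 = (2·7 + 2 + 3 − 5 − 0)/2 = 14/2 = 7.
(Structurally: 1 ring(s) + 6 π bond(s) = 7.)

7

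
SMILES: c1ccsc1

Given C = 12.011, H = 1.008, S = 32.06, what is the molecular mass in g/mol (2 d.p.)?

84.14

Molecular formula: C4H4S.
M = 4×12.011 + 4×1.008 + 1×32.06 = 84.14 g/mol.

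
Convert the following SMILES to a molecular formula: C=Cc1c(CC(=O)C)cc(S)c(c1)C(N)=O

Heavy atoms from the SMILES: 12 C, 1 N, 2 O, 1 S.
Implicit hydrogens by atom environment:
  4 × C (aromatic): no H
  2 × C: 2 H each → 4
  2 × C (aromatic): 1 H each → 2
  2 × C: no H
  2 × O: no H
  1 × C: 3 H
  1 × C: 1 H
  1 × N: 2 H
  1 × S: 1 H
  Total hydrogens = 13.
Molecular formula: C12H13NO2S

C12H13NO2S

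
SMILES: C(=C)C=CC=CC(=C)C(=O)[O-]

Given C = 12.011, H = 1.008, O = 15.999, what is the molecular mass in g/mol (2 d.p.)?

149.17

Molecular formula: C9H9O2-.
M = 9×12.011 + 9×1.008 + 2×15.999 = 149.17 g/mol.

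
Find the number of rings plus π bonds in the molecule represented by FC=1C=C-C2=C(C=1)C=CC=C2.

Molecular formula from the SMILES: C10H7F.
DoU = (2C + 2 + N − H − X)/2 = (2·10 + 2 + 0 − 7 − 1)/2 = 14/2 = 7.
(Structurally: 2 ring(s) + 5 π bond(s) = 7.)

7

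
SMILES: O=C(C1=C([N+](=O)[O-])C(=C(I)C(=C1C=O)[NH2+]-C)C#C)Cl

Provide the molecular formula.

C11H7ClIN2O4+

Heavy atoms from the SMILES: 11 C, 1 Cl, 1 I, 2 N, 4 O.
Implicit hydrogens by atom environment:
  6 × C (aromatic): no H
  3 × O: no H
  2 × C: 1 H each → 2
  2 × C: no H
  1 × C: 3 H
  1 × Cl: no H
  1 × I: no H
  1 × N (charge +1): 2 H
  1 × N (charge +1): no H
  1 × O (charge -1): no H
  Total hydrogens = 7.
Net charge +1.
Molecular formula: C11H7ClIN2O4+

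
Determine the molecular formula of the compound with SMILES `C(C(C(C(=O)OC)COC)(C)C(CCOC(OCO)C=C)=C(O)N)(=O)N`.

Heavy atoms from the SMILES: 16 C, 2 N, 8 O.
Implicit hydrogens by atom environment:
  6 × O: no H
  5 × C: 2 H each → 10
  5 × C: no H
  3 × C: 3 H each → 9
  3 × C: 1 H each → 3
  2 × N: 2 H each → 4
  2 × O: 1 H each → 2
  Total hydrogens = 28.
Molecular formula: C16H28N2O8

C16H28N2O8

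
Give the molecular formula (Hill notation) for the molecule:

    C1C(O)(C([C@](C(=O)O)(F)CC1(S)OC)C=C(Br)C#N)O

C11H13BrFNO5S

Heavy atoms from the SMILES: 1 Br, 11 C, 1 F, 1 N, 5 O, 1 S.
Implicit hydrogens by atom environment:
  6 × C: no H
  3 × O: 1 H each → 3
  2 × C: 2 H each → 4
  2 × C: 1 H each → 2
  2 × O: no H
  1 × Br: no H
  1 × C: 3 H
  1 × F: no H
  1 × N: no H
  1 × S: 1 H
  Total hydrogens = 13.
Molecular formula: C11H13BrFNO5S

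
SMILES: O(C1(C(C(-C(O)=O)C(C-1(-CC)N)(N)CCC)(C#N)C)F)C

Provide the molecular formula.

Heavy atoms from the SMILES: 14 C, 1 F, 3 N, 3 O.
Implicit hydrogens by atom environment:
  6 × C: no H
  4 × C: 3 H each → 12
  3 × C: 2 H each → 6
  2 × N: 2 H each → 4
  2 × O: no H
  1 × C: 1 H
  1 × F: no H
  1 × N: no H
  1 × O: 1 H
  Total hydrogens = 24.
Molecular formula: C14H24FN3O3

C14H24FN3O3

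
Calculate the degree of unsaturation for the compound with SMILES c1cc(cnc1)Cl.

4

Molecular formula from the SMILES: C5H4ClN.
DoU = (2C + 2 + N − H − X)/2 = (2·5 + 2 + 1 − 4 − 1)/2 = 8/2 = 4.
(Structurally: 1 ring(s) + 3 π bond(s) = 4.)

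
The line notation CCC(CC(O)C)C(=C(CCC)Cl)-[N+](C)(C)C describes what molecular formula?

Heavy atoms from the SMILES: 14 C, 1 Cl, 1 N, 1 O.
Implicit hydrogens by atom environment:
  6 × C: 3 H each → 18
  4 × C: 2 H each → 8
  2 × C: 1 H each → 2
  2 × C: no H
  1 × Cl: no H
  1 × N (charge +1): no H
  1 × O: 1 H
  Total hydrogens = 29.
Net charge +1.
Molecular formula: C14H29ClNO+

C14H29ClNO+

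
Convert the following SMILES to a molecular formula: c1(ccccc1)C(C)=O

C8H8O

Heavy atoms from the SMILES: 8 C, 1 O.
Implicit hydrogens by atom environment:
  5 × C (aromatic): 1 H each → 5
  1 × C: 3 H
  1 × C (aromatic): no H
  1 × C: no H
  1 × O: no H
  Total hydrogens = 8.
Molecular formula: C8H8O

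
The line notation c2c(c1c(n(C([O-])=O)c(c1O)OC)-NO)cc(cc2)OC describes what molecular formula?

C13H13N2O6-

Heavy atoms from the SMILES: 13 C, 2 N, 6 O.
Implicit hydrogens by atom environment:
  6 × C (aromatic): no H
  4 × C (aromatic): 1 H each → 4
  3 × O: no H
  2 × C: 3 H each → 6
  2 × O: 1 H each → 2
  1 × C: no H
  1 × N: 1 H
  1 × N (aromatic): no H
  1 × O (charge -1): no H
  Total hydrogens = 13.
Net charge -1.
Molecular formula: C13H13N2O6-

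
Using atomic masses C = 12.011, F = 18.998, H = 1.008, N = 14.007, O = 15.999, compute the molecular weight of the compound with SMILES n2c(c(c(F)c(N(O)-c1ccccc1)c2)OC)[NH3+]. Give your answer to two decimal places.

250.25

Molecular formula: C12H13FN3O2+.
M = 12×12.011 + 1×18.998 + 13×1.008 + 3×14.007 + 2×15.999 = 250.25 g/mol.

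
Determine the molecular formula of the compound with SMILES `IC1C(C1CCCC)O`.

C7H13IO

Heavy atoms from the SMILES: 7 C, 1 I, 1 O.
Implicit hydrogens by atom environment:
  3 × C: 2 H each → 6
  3 × C: 1 H each → 3
  1 × C: 3 H
  1 × I: no H
  1 × O: 1 H
  Total hydrogens = 13.
Molecular formula: C7H13IO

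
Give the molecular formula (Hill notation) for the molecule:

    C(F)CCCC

Heavy atoms from the SMILES: 5 C, 1 F.
Implicit hydrogens by atom environment:
  4 × C: 2 H each → 8
  1 × C: 3 H
  1 × F: no H
  Total hydrogens = 11.
Molecular formula: C5H11F

C5H11F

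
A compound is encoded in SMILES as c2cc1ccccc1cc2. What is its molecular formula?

Heavy atoms from the SMILES: 10 C.
Implicit hydrogens by atom environment:
  8 × C (aromatic): 1 H each → 8
  2 × C (aromatic): no H
  Total hydrogens = 8.
Molecular formula: C10H8

C10H8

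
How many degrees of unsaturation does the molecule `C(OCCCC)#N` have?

Molecular formula from the SMILES: C5H9NO.
DoU = (2C + 2 + N − H − X)/2 = (2·5 + 2 + 1 − 9 − 0)/2 = 4/2 = 2.
(Structurally: 0 ring(s) + 2 π bond(s) = 2.)

2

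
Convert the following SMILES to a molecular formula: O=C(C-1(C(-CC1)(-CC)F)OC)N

Heavy atoms from the SMILES: 8 C, 1 F, 1 N, 2 O.
Implicit hydrogens by atom environment:
  3 × C: 2 H each → 6
  3 × C: no H
  2 × C: 3 H each → 6
  2 × O: no H
  1 × F: no H
  1 × N: 2 H
  Total hydrogens = 14.
Molecular formula: C8H14FNO2

C8H14FNO2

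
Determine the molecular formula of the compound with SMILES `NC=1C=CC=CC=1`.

Heavy atoms from the SMILES: 6 C, 1 N.
Implicit hydrogens by atom environment:
  5 × C (aromatic): 1 H each → 5
  1 × C (aromatic): no H
  1 × N: 2 H
  Total hydrogens = 7.
Molecular formula: C6H7N

C6H7N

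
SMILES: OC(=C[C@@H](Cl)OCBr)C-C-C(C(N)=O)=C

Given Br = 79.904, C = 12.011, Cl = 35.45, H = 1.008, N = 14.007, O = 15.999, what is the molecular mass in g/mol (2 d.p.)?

298.56

Molecular formula: C9H13BrClNO3.
M = 1×79.904 + 9×12.011 + 1×35.45 + 13×1.008 + 1×14.007 + 3×15.999 = 298.56 g/mol.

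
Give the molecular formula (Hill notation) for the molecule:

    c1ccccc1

Heavy atoms from the SMILES: 6 C.
Implicit hydrogens by atom environment:
  6 × C (aromatic): 1 H each → 6
  Total hydrogens = 6.
Molecular formula: C6H6

C6H6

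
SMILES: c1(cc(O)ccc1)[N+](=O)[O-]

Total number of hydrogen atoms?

Hydrogens are implicit in SMILES; fill each atom to its normal valence:
  4 × C (aromatic): 1 H each → 4
  2 × C (aromatic): no H
  1 × N (charge +1): no H
  1 × O: 1 H
  1 × O: no H
  1 × O (charge -1): no H
  Total hydrogens = 5.

5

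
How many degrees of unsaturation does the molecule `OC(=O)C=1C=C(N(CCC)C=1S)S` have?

4

Molecular formula from the SMILES: C8H11NO2S2.
DoU = (2C + 2 + N − H − X)/2 = (2·8 + 2 + 1 − 11 − 0)/2 = 8/2 = 4.
(Structurally: 1 ring(s) + 3 π bond(s) = 4.)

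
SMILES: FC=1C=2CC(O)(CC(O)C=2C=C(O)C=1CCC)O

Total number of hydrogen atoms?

17

Hydrogens are implicit in SMILES; fill each atom to its normal valence:
  5 × C (aromatic): no H
  4 × C: 2 H each → 8
  4 × O: 1 H each → 4
  1 × C: 3 H
  1 × C (aromatic): 1 H
  1 × C: 1 H
  1 × C: no H
  1 × F: no H
  Total hydrogens = 17.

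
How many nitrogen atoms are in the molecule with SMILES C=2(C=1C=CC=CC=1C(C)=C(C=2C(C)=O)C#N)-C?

The symbol for nitrogen appears 1 time in the SMILES.

1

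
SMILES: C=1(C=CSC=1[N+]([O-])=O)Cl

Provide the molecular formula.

Heavy atoms from the SMILES: 4 C, 1 Cl, 1 N, 2 O, 1 S.
Implicit hydrogens by atom environment:
  2 × C (aromatic): 1 H each → 2
  2 × C (aromatic): no H
  1 × Cl: no H
  1 × N (charge +1): no H
  1 × O: no H
  1 × O (charge -1): no H
  1 × S (aromatic): no H
  Total hydrogens = 2.
Molecular formula: C4H2ClNO2S

C4H2ClNO2S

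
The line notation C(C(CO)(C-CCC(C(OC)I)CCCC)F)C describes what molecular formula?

Heavy atoms from the SMILES: 14 C, 1 F, 1 I, 2 O.
Implicit hydrogens by atom environment:
  8 × C: 2 H each → 16
  3 × C: 3 H each → 9
  2 × C: 1 H each → 2
  1 × C: no H
  1 × F: no H
  1 × I: no H
  1 × O: 1 H
  1 × O: no H
  Total hydrogens = 28.
Molecular formula: C14H28FIO2

C14H28FIO2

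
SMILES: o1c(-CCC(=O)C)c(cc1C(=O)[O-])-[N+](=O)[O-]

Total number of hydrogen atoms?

8

Hydrogens are implicit in SMILES; fill each atom to its normal valence:
  3 × C (aromatic): no H
  3 × O: no H
  2 × C: 2 H each → 4
  2 × C: no H
  2 × O (charge -1): no H
  1 × C: 3 H
  1 × C (aromatic): 1 H
  1 × N (charge +1): no H
  1 × O (aromatic): no H
  Total hydrogens = 8.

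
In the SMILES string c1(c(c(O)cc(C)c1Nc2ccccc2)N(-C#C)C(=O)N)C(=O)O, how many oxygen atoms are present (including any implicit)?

The symbol for oxygen appears 4 times in the SMILES.

4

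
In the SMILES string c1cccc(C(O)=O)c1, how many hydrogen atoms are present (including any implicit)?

Hydrogens are implicit in SMILES; fill each atom to its normal valence:
  5 × C (aromatic): 1 H each → 5
  1 × C (aromatic): no H
  1 × C: no H
  1 × O: 1 H
  1 × O: no H
  Total hydrogens = 6.

6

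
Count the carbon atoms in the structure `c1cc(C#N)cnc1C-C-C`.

The symbol for carbon appears 9 times in the SMILES. Lowercase c denotes aromatic carbon and counts toward C.

9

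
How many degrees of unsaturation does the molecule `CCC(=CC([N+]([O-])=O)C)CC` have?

Molecular formula from the SMILES: C8H15NO2.
DoU = (2C + 2 + N − H − X)/2 = (2·8 + 2 + 1 − 15 − 0)/2 = 4/2 = 2.
(Structurally: 0 ring(s) + 2 π bond(s) = 2.)

2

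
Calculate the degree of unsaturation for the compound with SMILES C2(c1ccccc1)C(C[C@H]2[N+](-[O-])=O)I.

6

Molecular formula from the SMILES: C10H10INO2.
DoU = (2C + 2 + N − H − X)/2 = (2·10 + 2 + 1 − 10 − 1)/2 = 12/2 = 6.
(Structurally: 2 ring(s) + 4 π bond(s) = 6.)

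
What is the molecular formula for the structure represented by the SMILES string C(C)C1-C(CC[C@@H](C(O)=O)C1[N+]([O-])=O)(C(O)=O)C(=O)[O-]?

C11H14NO8-

Heavy atoms from the SMILES: 11 C, 1 N, 8 O.
Implicit hydrogens by atom environment:
  4 × C: no H
  4 × O: no H
  3 × C: 2 H each → 6
  3 × C: 1 H each → 3
  2 × O: 1 H each → 2
  2 × O (charge -1): no H
  1 × C: 3 H
  1 × N (charge +1): no H
  Total hydrogens = 14.
Net charge -1.
Molecular formula: C11H14NO8-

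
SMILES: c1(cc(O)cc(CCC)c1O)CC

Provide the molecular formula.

Heavy atoms from the SMILES: 11 C, 2 O.
Implicit hydrogens by atom environment:
  4 × C (aromatic): no H
  3 × C: 2 H each → 6
  2 × C: 3 H each → 6
  2 × C (aromatic): 1 H each → 2
  2 × O: 1 H each → 2
  Total hydrogens = 16.
Molecular formula: C11H16O2

C11H16O2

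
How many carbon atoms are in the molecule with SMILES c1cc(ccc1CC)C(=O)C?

The symbol for carbon appears 10 times in the SMILES. Lowercase c denotes aromatic carbon and counts toward C.

10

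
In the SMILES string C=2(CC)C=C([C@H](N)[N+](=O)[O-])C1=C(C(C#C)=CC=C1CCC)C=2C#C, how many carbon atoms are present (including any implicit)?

The symbol for carbon appears 20 times in the SMILES.

20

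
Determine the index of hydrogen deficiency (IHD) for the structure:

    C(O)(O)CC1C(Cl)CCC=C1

Molecular formula from the SMILES: C8H13ClO2.
DoU = (2C + 2 + N − H − X)/2 = (2·8 + 2 + 0 − 13 − 1)/2 = 4/2 = 2.
(Structurally: 1 ring(s) + 1 π bond(s) = 2.)

2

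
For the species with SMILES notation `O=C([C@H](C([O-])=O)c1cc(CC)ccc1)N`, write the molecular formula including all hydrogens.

Heavy atoms from the SMILES: 11 C, 1 N, 3 O.
Implicit hydrogens by atom environment:
  4 × C (aromatic): 1 H each → 4
  2 × C (aromatic): no H
  2 × C: no H
  2 × O: no H
  1 × C: 3 H
  1 × C: 2 H
  1 × C: 1 H
  1 × N: 2 H
  1 × O (charge -1): no H
  Total hydrogens = 12.
Net charge -1.
Molecular formula: C11H12NO3-

C11H12NO3-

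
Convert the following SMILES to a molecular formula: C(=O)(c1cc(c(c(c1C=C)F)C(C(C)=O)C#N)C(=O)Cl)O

C14H9ClFNO4

Heavy atoms from the SMILES: 14 C, 1 Cl, 1 F, 1 N, 4 O.
Implicit hydrogens by atom environment:
  5 × C (aromatic): no H
  4 × C: no H
  3 × O: no H
  2 × C: 1 H each → 2
  1 × C: 3 H
  1 × C: 2 H
  1 × C (aromatic): 1 H
  1 × Cl: no H
  1 × F: no H
  1 × N: no H
  1 × O: 1 H
  Total hydrogens = 9.
Molecular formula: C14H9ClFNO4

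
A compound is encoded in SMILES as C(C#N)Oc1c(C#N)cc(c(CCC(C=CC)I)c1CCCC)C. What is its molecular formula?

C20H25IN2O

Heavy atoms from the SMILES: 20 C, 1 I, 2 N, 1 O.
Implicit hydrogens by atom environment:
  6 × C: 2 H each → 12
  5 × C (aromatic): no H
  3 × C: 3 H each → 9
  3 × C: 1 H each → 3
  2 × C: no H
  2 × N: no H
  1 × C (aromatic): 1 H
  1 × I: no H
  1 × O: no H
  Total hydrogens = 25.
Molecular formula: C20H25IN2O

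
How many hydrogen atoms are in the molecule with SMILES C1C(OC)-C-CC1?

12

Hydrogens are implicit in SMILES; fill each atom to its normal valence:
  4 × C: 2 H each → 8
  1 × C: 3 H
  1 × C: 1 H
  1 × O: no H
  Total hydrogens = 12.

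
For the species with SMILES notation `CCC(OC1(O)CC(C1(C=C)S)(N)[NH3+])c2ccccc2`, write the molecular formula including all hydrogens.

Heavy atoms from the SMILES: 15 C, 2 N, 2 O, 1 S.
Implicit hydrogens by atom environment:
  5 × C (aromatic): 1 H each → 5
  3 × C: 2 H each → 6
  3 × C: no H
  2 × C: 1 H each → 2
  1 × C: 3 H
  1 × C (aromatic): no H
  1 × N (charge +1): 3 H
  1 × N: 2 H
  1 × O: 1 H
  1 × O: no H
  1 × S: 1 H
  Total hydrogens = 23.
Net charge +1.
Molecular formula: C15H23N2O2S+

C15H23N2O2S+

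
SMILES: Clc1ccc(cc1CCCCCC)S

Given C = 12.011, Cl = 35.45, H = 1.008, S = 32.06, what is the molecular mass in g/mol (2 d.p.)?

228.78

Molecular formula: C12H17ClS.
M = 12×12.011 + 1×35.45 + 17×1.008 + 1×32.06 = 228.78 g/mol.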